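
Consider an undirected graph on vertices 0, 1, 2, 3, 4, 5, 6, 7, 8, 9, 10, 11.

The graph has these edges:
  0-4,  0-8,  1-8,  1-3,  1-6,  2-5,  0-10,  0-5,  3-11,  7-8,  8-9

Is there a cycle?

No

DFS, tracking each vertex's parent; an edge to a visited non-parent vertex closes a cycle.
Start from 10:
visit 10 (parent –)
  visit 0 (parent 10)
    visit 4 (parent 0)
      4–0: parent, skip
    visit 5 (parent 0)
      5–0: parent, skip
      visit 2 (parent 5)
        2–5: parent, skip
    visit 8 (parent 0)
      visit 1 (parent 8)
        visit 6 (parent 1)
          6–1: parent, skip
        1–8: parent, skip
        visit 3 (parent 1)
          visit 11 (parent 3)
            11–3: parent, skip
          3–1: parent, skip
      8–0: parent, skip
      visit 9 (parent 8)
        9–8: parent, skip
      visit 7 (parent 8)
        7–8: parent, skip
    0–10: parent, skip
No non-parent visited neighbor found — the graph is a forest.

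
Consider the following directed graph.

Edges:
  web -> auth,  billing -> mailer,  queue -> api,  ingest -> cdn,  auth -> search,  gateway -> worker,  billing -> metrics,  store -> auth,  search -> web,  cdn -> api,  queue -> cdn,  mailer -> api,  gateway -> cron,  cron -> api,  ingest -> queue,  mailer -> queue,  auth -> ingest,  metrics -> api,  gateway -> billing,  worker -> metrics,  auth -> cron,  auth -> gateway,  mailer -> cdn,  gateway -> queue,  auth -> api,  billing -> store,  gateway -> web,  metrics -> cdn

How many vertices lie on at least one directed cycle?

6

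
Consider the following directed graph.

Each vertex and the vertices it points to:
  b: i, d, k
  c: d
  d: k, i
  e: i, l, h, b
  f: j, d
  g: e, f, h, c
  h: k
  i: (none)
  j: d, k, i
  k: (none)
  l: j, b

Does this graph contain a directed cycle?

No

DFS with white/gray/black marking, starting from e:
e gray
  i gray
  i black
  l gray
    j gray
      d gray
        k gray
        k black
        d→i: i black — skip
      d black
      j→k: k black — skip
      j→i: i black — skip
    j black
    b gray
      b→i: i black — skip
      b→d: d black — skip
      b→k: k black — skip
    b black
  l black
  h gray
    h→k: k black — skip
  h black
  e→b: b black — skip
e black
c gray
  c→d: d black — skip
c black
f gray
  f→j: j black — skip
  f→d: d black — skip
f black
g gray
  g→e: e black — skip
  g→f: f black — skip
  g→h: h black — skip
  g→c: c black — skip
g black
Every edge goes to a white or black vertex — no back edge, so the graph is acyclic.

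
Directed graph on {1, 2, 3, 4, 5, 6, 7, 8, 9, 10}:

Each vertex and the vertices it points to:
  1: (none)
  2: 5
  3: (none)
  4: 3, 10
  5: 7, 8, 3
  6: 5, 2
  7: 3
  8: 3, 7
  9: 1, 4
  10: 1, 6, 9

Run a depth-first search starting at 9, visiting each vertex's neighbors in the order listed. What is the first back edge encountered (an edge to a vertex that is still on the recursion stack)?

10→9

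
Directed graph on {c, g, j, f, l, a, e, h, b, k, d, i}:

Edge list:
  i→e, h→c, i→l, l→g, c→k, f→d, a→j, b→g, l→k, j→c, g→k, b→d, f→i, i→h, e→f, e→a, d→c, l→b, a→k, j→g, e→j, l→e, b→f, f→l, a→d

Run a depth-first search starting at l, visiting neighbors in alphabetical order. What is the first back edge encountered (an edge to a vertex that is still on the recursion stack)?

DFS from l (visiting neighbors in alphabetical order); mark gray on enter, black on exit:
l gray
  b gray
    d gray
      c gray
        k gray
        k black
      c black
    d black
    f gray
      f→d: d black — skip
      i gray
        e gray
          a gray
            a→d: d black — skip
            j gray
              j→c: c black — skip
              g gray
                g→k: k black — skip
              g black
            j black
            a→k: k black — skip
          a black
          e→f: f is gray → back edge
First back edge: e → f.

e→f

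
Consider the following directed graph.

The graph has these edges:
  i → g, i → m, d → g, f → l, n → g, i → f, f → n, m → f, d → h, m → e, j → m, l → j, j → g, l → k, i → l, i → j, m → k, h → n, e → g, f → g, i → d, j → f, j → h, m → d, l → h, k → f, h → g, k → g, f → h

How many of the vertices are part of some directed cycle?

A vertex is on a directed cycle iff it belongs to a strongly connected component of size ≥ 2 (or has a self-loop).
The vertices on cycles are {f, j, k, l, m} — 5 in total.

5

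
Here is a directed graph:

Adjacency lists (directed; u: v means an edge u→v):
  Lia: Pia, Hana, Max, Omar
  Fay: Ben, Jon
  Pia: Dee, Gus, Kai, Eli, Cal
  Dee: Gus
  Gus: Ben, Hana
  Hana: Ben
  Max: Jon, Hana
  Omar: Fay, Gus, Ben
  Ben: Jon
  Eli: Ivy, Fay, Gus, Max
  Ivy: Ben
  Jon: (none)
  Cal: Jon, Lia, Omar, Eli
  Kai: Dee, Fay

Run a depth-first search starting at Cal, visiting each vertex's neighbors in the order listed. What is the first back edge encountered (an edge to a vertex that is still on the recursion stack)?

DFS from Cal (visiting each vertex's neighbors in the order listed); mark gray on enter, black on exit:
Cal gray
  Jon gray
  Jon black
  Lia gray
    Pia gray
      Dee gray
        Gus gray
          Ben gray
            Ben→Jon: Jon black — skip
          Ben black
          Hana gray
            Hana→Ben: Ben black — skip
          Hana black
        Gus black
      Dee black
      Pia→Gus: Gus black — skip
      Kai gray
        Kai→Dee: Dee black — skip
        Fay gray
          Fay→Ben: Ben black — skip
          Fay→Jon: Jon black — skip
        Fay black
      Kai black
      Eli gray
        Ivy gray
          Ivy→Ben: Ben black — skip
        Ivy black
        Eli→Fay: Fay black — skip
        Eli→Gus: Gus black — skip
        Max gray
          Max→Jon: Jon black — skip
          Max→Hana: Hana black — skip
        Max black
      Eli black
      Pia→Cal: Cal is gray → back edge
First back edge: Pia → Cal.

Pia->Cal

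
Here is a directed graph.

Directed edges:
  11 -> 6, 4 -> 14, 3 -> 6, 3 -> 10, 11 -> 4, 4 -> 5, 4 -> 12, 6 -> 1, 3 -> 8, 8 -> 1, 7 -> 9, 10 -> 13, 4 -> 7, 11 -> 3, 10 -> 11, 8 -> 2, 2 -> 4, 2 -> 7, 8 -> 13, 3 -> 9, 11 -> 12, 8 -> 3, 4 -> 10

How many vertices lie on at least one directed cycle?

6

A vertex is on a directed cycle iff it belongs to a strongly connected component of size ≥ 2 (or has a self-loop).
The vertices on cycles are {2, 3, 4, 8, 10, 11} — 6 in total.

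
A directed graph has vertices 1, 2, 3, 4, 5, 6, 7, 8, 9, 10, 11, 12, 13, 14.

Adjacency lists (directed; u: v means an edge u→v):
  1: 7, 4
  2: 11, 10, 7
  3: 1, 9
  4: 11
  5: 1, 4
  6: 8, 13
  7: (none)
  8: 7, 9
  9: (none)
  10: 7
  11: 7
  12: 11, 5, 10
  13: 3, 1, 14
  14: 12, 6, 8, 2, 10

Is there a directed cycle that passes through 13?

Yes

13 is on a cycle iff 13 can reach itself via ≥1 edge.
13 → 14 → 6 → 13 — yes.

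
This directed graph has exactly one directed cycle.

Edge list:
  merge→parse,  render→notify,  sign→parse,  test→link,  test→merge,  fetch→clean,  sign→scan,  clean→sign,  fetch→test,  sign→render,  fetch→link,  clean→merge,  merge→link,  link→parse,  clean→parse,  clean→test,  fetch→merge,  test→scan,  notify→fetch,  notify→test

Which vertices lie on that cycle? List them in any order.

sign, clean, fetch, notify, render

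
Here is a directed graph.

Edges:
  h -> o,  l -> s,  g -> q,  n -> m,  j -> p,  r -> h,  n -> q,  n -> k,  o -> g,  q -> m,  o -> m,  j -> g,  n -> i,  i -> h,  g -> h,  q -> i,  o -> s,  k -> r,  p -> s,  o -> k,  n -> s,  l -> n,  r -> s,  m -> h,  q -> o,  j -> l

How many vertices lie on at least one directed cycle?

A vertex is on a directed cycle iff it belongs to a strongly connected component of size ≥ 2 (or has a self-loop).
The vertices on cycles are {g, h, i, k, m, o, q, r} — 8 in total.

8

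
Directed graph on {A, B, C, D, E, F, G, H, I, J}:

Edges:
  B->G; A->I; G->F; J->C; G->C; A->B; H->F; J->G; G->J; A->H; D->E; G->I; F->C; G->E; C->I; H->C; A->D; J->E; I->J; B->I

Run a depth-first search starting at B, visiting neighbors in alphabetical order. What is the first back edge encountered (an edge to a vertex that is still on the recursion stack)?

DFS from B (visiting neighbors in alphabetical order); mark gray on enter, black on exit:
B gray
  G gray
    C gray
      I gray
        J gray
          J→C: C is gray → back edge
First back edge: J → C.

J->C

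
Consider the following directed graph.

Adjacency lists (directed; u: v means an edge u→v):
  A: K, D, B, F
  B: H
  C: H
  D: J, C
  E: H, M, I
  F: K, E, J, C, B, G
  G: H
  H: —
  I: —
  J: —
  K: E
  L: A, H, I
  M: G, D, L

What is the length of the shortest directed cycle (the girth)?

For each vertex v, BFS finds the shortest path from v back to v.
The shortest such closed walk is E → M → L → A → F → E, length 5.

5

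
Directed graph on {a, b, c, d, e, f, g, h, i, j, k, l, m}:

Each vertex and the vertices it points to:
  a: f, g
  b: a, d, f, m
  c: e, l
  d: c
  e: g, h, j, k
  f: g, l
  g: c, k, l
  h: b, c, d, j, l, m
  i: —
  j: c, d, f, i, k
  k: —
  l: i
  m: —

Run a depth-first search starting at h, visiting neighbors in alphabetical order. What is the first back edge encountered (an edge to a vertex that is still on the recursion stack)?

e->g

DFS from h (visiting neighbors in alphabetical order); mark gray on enter, black on exit:
h gray
  b gray
    a gray
      f gray
        g gray
          c gray
            e gray
              e→g: g is gray → back edge
First back edge: e → g.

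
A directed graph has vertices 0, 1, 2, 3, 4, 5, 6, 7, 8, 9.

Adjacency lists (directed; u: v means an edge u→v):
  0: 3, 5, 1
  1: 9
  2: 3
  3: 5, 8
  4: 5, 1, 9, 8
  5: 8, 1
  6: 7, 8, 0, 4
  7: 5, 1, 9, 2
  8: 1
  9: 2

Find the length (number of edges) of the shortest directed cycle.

For each vertex v, BFS finds the shortest path from v back to v.
The shortest such closed walk is 9 → 2 → 3 → 5 → 1 → 9, length 5.

5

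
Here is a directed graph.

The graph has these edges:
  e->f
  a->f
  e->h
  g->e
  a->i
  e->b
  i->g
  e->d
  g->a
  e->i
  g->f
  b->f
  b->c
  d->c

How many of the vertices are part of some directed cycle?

4

A vertex is on a directed cycle iff it belongs to a strongly connected component of size ≥ 2 (or has a self-loop).
The vertices on cycles are {a, e, g, i} — 4 in total.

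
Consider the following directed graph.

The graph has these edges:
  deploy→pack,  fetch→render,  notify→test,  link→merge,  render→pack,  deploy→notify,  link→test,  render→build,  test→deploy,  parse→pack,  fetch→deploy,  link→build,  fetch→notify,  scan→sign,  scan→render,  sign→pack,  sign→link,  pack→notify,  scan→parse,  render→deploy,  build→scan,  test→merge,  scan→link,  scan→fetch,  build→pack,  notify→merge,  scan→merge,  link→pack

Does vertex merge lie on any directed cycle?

merge lies on a cycle iff there is a path from merge back to itself.
Exploring from merge, it never reaches itself; equivalently, its strongly connected component is a singleton.

No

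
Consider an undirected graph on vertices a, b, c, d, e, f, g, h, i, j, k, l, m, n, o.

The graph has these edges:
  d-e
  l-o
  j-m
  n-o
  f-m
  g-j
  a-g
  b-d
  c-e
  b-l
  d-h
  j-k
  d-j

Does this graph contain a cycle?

DFS, tracking each vertex's parent; an edge to a visited non-parent vertex closes a cycle.
Start from b:
visit b (parent –)
  visit l (parent b)
    l–b: parent, skip
    visit o (parent l)
      o–l: parent, skip
      visit n (parent o)
        n–o: parent, skip
  visit d (parent b)
    visit j (parent d)
      visit g (parent j)
        visit a (parent g)
          a–g: parent, skip
        g–j: parent, skip
      visit m (parent j)
        m–j: parent, skip
        visit f (parent m)
          f–m: parent, skip
      visit k (parent j)
        k–j: parent, skip
      j–d: parent, skip
    visit e (parent d)
      e–d: parent, skip
      visit c (parent e)
        c–e: parent, skip
    visit h (parent d)
      h–d: parent, skip
    d–b: parent, skip
visit i (parent –)
No non-parent visited neighbor found — the graph is a forest.

No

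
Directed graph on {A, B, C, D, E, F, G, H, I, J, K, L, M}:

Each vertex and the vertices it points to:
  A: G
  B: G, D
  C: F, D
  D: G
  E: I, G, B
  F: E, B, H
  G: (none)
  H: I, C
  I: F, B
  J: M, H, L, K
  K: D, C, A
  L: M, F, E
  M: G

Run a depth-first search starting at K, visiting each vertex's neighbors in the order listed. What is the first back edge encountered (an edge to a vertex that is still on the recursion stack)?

I->F

DFS from K (visiting each vertex's neighbors in the order listed); mark gray on enter, black on exit:
K gray
  D gray
    G gray
    G black
  D black
  C gray
    F gray
      E gray
        I gray
          I→F: F is gray → back edge
First back edge: I → F.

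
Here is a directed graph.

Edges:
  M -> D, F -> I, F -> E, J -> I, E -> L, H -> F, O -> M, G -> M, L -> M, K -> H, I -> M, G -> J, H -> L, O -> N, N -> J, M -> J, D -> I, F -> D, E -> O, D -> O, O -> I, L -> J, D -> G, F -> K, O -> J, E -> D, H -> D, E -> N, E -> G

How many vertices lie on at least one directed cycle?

10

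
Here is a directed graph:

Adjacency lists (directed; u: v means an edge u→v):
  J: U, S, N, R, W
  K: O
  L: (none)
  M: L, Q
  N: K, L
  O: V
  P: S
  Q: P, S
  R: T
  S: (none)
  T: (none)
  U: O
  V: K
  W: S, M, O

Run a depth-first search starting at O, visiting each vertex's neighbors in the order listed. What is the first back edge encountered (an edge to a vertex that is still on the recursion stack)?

DFS from O (visiting each vertex's neighbors in the order listed); mark gray on enter, black on exit:
O gray
  V gray
    K gray
      K→O: O is gray → back edge
First back edge: K → O.

K->O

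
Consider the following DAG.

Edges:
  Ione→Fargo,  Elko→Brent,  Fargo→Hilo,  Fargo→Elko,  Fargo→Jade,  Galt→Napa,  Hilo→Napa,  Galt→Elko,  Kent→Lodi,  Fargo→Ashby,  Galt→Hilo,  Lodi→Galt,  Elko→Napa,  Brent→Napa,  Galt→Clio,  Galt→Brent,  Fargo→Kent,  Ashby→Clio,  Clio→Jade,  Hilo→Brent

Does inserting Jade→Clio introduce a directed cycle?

Yes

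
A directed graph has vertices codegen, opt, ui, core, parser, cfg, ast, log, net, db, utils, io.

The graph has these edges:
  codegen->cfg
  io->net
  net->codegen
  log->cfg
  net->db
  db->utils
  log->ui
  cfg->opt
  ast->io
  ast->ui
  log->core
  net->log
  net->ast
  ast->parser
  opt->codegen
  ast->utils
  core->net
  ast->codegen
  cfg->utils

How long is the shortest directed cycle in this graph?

3

For each vertex v, BFS finds the shortest path from v back to v.
The shortest such closed walk is net → log → core → net, length 3.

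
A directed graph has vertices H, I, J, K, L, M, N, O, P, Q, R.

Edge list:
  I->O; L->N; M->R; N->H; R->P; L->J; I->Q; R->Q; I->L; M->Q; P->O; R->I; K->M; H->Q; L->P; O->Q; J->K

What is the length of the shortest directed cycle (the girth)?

6

For each vertex v, BFS finds the shortest path from v back to v.
The shortest such closed walk is L → J → K → M → R → I → L, length 6.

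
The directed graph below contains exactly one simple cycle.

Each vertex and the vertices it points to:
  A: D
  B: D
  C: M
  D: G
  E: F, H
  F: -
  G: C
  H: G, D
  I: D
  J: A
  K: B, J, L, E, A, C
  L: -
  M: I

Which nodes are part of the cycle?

C, D, G, I, M

DFS with gray/black marking from C:
C gray
  M gray
    I gray
      D gray
        G gray
          G→C: C is gray → back edge
Back edge closes the cycle C → M → I → D → G → C; its vertices are {C, D, G, I, M}.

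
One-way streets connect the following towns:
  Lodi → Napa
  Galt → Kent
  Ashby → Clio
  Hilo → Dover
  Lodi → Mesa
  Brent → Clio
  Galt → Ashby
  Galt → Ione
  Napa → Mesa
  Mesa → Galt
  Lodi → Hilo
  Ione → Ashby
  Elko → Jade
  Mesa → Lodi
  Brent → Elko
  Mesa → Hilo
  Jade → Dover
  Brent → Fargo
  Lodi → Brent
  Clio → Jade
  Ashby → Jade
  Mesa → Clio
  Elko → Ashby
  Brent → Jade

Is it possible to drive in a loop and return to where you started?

Yes

DFS with white/gray/black marking, starting from Napa:
Napa gray
  Mesa gray
    Clio gray
      Jade gray
        Dover gray
        Dover black
      Jade black
    Clio black
    Galt gray
      Ashby gray
        Ashby→Clio: Clio black — skip
        Ashby→Jade: Jade black — skip
      Ashby black
      Kent gray
      Kent black
      Ione gray
        Ione→Ashby: Ashby black — skip
      Ione black
    Galt black
    Lodi gray
      Lodi→Mesa: Mesa is gray → back edge
Back edge found, so a cycle exists: Mesa → Lodi → Mesa.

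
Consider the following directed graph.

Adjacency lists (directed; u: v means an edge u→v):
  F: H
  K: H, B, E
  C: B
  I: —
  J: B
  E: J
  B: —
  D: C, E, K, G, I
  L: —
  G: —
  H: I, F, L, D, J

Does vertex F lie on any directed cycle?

Yes

F is on a cycle iff F can reach itself via ≥1 edge.
F → H → F — yes.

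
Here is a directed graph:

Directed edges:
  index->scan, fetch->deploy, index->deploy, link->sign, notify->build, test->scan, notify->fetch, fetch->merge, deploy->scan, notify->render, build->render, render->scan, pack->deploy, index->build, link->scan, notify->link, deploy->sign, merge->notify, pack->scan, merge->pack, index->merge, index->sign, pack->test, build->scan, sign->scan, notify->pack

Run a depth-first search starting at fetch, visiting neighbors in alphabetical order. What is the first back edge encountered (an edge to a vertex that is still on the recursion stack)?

notify→fetch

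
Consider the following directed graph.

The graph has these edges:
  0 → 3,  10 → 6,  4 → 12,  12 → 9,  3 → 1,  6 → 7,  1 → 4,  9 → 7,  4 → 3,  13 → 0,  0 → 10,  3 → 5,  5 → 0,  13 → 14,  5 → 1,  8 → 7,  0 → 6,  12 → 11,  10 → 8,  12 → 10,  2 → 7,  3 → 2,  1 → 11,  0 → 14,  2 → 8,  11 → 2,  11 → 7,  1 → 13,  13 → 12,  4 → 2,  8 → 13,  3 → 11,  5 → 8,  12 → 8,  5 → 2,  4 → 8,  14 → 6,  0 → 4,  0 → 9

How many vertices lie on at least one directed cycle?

A vertex is on a directed cycle iff it belongs to a strongly connected component of size ≥ 2 (or has a self-loop).
The vertices on cycles are {0, 1, 2, 3, 4, 5, 8, 10, 11, 12, 13} — 11 in total.

11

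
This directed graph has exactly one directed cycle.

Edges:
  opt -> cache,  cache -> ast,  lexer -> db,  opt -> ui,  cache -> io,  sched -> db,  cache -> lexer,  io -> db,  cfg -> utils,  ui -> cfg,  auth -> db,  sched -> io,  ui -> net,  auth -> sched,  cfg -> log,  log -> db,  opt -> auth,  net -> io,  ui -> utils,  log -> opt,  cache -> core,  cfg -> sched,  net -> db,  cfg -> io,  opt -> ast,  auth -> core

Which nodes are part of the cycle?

DFS with gray/black marking from opt:
opt gray
  ui gray
    cfg gray
      log gray
        db gray
        db black
        log→opt: opt is gray → back edge
Back edge closes the cycle opt → ui → cfg → log → opt; its vertices are {ui, cfg, log, opt}.

ui, cfg, log, opt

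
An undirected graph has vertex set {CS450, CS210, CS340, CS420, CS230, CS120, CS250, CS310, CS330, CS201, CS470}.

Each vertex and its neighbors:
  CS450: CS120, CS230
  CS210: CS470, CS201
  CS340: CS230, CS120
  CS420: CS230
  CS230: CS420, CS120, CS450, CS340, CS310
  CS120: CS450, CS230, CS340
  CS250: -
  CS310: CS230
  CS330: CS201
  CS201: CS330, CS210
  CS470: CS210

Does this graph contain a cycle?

Yes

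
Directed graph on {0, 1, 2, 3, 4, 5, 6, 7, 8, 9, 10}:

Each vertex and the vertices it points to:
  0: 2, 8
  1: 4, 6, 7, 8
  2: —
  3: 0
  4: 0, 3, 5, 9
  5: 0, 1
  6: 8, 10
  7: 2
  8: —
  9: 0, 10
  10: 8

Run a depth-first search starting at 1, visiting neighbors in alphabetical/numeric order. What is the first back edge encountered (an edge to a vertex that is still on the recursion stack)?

DFS from 1 (visiting neighbors in alphabetical/numeric order); mark gray on enter, black on exit:
1 gray
  4 gray
    0 gray
      2 gray
      2 black
      8 gray
      8 black
    0 black
    3 gray
      3→0: 0 black — skip
    3 black
    5 gray
      5→0: 0 black — skip
      5→1: 1 is gray → back edge
First back edge: 5 → 1.

5->1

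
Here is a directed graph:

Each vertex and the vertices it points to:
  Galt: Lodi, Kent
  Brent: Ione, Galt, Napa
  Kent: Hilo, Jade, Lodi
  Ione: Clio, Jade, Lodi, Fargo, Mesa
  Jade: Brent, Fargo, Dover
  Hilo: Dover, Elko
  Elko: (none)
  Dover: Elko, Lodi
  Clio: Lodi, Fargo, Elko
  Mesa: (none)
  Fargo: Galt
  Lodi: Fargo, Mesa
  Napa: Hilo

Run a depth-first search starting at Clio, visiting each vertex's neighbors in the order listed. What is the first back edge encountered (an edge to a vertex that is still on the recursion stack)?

Galt→Lodi

DFS from Clio (visiting each vertex's neighbors in the order listed); mark gray on enter, black on exit:
Clio gray
  Lodi gray
    Fargo gray
      Galt gray
        Galt→Lodi: Lodi is gray → back edge
First back edge: Galt → Lodi.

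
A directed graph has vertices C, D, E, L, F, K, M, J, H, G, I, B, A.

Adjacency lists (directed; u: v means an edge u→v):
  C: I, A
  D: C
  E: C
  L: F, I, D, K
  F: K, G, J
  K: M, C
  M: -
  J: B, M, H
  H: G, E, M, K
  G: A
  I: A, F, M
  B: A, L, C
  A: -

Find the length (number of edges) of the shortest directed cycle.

4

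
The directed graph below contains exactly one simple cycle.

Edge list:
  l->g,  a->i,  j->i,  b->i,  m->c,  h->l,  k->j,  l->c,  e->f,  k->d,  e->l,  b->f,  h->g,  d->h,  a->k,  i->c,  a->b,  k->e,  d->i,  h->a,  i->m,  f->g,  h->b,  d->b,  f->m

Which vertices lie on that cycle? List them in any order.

a, d, h, k

DFS with gray/black marking from a:
a gray
  b gray
    f gray
      g gray
      g black
      m gray
        c gray
        c black
      m black
    f black
    i gray
      i→c: c black — skip
      i→m: m black — skip
    i black
  b black
  k gray
    j gray
      j→i: i black — skip
    j black
    e gray
      l gray
        l→g: g black — skip
        l→c: c black — skip
      l black
      e→f: f black — skip
    e black
    d gray
      d→i: i black — skip
      h gray
        h→l: l black — skip
        h→g: g black — skip
        h→a: a is gray → back edge
Back edge closes the cycle a → k → d → h → a; its vertices are {a, d, h, k}.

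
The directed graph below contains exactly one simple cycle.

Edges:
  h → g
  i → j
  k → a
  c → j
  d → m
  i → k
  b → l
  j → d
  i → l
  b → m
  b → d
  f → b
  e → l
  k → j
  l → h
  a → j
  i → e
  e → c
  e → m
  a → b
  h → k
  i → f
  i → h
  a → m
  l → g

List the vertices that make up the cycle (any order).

a, b, h, k, l

DFS with gray/black marking from h:
h gray
  g gray
  g black
  k gray
    j gray
      d gray
        m gray
        m black
      d black
    j black
    a gray
      a→m: m black — skip
      b gray
        b→d: d black — skip
        l gray
          l→g: g black — skip
          l→h: h is gray → back edge
Back edge closes the cycle h → k → a → b → l → h; its vertices are {a, b, h, k, l}.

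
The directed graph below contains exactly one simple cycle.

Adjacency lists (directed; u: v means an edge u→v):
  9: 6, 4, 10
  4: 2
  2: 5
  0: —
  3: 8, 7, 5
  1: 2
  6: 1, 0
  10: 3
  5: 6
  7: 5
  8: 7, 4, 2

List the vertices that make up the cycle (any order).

DFS with gray/black marking from 6:
6 gray
  1 gray
    2 gray
      5 gray
        5→6: 6 is gray → back edge
Back edge closes the cycle 6 → 1 → 2 → 5 → 6; its vertices are {1, 2, 5, 6}.

1, 2, 5, 6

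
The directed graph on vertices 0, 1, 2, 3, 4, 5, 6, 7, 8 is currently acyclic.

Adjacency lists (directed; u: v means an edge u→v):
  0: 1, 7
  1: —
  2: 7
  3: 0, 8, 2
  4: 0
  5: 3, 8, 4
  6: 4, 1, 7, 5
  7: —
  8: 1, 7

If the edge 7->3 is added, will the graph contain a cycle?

Yes

Adding 7→3 creates a cycle iff 3 can already reach 7.
Path from 3: 3 → 0 → 7.
So 3 → … → 7 → 3 is a cycle.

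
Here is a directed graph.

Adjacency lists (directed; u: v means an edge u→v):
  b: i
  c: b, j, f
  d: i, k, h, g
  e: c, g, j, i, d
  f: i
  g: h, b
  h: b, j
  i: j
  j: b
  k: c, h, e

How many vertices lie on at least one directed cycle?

6

A vertex is on a directed cycle iff it belongs to a strongly connected component of size ≥ 2 (or has a self-loop).
The vertices on cycles are {b, d, e, i, j, k} — 6 in total.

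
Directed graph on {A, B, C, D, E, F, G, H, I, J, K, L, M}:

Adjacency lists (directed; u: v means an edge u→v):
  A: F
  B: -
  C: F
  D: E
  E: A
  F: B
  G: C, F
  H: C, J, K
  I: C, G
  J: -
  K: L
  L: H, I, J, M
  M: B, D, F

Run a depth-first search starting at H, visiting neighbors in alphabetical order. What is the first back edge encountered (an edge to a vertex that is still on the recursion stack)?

L->H

DFS from H (visiting neighbors in alphabetical order); mark gray on enter, black on exit:
H gray
  C gray
    F gray
      B gray
      B black
    F black
  C black
  J gray
  J black
  K gray
    L gray
      L→H: H is gray → back edge
First back edge: L → H.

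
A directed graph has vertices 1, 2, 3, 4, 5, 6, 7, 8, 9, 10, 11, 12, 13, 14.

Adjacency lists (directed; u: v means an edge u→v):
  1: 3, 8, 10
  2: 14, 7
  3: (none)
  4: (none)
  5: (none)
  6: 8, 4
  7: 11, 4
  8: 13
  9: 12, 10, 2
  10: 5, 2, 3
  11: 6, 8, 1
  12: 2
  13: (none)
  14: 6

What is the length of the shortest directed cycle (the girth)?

For each vertex v, BFS finds the shortest path from v back to v.
The shortest such closed walk is 10 → 2 → 7 → 11 → 1 → 10, length 5.

5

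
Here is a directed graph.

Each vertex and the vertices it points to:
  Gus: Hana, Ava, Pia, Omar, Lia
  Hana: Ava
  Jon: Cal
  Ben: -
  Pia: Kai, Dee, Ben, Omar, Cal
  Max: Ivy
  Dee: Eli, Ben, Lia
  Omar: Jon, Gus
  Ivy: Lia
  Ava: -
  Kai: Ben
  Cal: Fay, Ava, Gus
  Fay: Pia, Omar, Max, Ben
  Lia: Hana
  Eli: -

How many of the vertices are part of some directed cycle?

A vertex is on a directed cycle iff it belongs to a strongly connected component of size ≥ 2 (or has a self-loop).
The vertices on cycles are {Cal, Fay, Gus, Jon, Pia, Omar} — 6 in total.

6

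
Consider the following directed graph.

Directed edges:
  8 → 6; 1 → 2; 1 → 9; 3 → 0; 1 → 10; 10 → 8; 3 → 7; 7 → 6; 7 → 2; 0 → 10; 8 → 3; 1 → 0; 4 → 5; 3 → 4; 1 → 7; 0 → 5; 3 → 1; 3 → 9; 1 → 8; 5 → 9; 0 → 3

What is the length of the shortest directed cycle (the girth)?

2

For each vertex v, BFS finds the shortest path from v back to v.
The shortest such closed walk is 0 → 3 → 0, length 2.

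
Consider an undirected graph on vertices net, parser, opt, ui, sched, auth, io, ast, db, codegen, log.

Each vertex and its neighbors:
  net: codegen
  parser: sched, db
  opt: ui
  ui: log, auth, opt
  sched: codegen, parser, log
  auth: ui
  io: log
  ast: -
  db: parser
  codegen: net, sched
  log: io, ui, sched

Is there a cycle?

No

DFS, tracking each vertex's parent; an edge to a visited non-parent vertex closes a cycle.
Start from parser:
visit parser (parent –)
  visit sched (parent parser)
    visit codegen (parent sched)
      visit net (parent codegen)
        net–codegen: parent, skip
      codegen–sched: parent, skip
    sched–parser: parent, skip
    visit log (parent sched)
      visit io (parent log)
        io–log: parent, skip
      visit ui (parent log)
        ui–log: parent, skip
        visit auth (parent ui)
          auth–ui: parent, skip
        visit opt (parent ui)
          opt–ui: parent, skip
      log–sched: parent, skip
  visit db (parent parser)
    db–parser: parent, skip
visit ast (parent –)
No non-parent visited neighbor found — the graph is a forest.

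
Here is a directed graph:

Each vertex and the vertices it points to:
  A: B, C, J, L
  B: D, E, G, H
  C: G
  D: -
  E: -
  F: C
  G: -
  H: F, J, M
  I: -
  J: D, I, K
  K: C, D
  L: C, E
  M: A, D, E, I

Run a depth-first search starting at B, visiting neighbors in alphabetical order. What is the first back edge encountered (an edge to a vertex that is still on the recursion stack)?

A->B

DFS from B (visiting neighbors in alphabetical order); mark gray on enter, black on exit:
B gray
  D gray
  D black
  E gray
  E black
  G gray
  G black
  H gray
    F gray
      C gray
        C→G: G black — skip
      C black
    F black
    J gray
      J→D: D black — skip
      I gray
      I black
      K gray
        K→C: C black — skip
        K→D: D black — skip
      K black
    J black
    M gray
      A gray
        A→B: B is gray → back edge
First back edge: A → B.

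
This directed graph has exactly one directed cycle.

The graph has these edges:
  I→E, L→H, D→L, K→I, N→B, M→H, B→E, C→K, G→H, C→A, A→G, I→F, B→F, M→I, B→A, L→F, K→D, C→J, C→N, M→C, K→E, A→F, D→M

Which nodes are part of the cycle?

DFS with gray/black marking from C:
C gray
  N gray
    B gray
      F gray
      F black
      E gray
      E black
      A gray
        A→F: F black — skip
        G gray
          H gray
          H black
        G black
      A black
    B black
  N black
  C→A: A black — skip
  J gray
  J black
  K gray
    D gray
      M gray
        I gray
          I→E: E black — skip
          I→F: F black — skip
        I black
        M→C: C is gray → back edge
Back edge closes the cycle C → K → D → M → C; its vertices are {C, D, K, M}.

C, D, K, M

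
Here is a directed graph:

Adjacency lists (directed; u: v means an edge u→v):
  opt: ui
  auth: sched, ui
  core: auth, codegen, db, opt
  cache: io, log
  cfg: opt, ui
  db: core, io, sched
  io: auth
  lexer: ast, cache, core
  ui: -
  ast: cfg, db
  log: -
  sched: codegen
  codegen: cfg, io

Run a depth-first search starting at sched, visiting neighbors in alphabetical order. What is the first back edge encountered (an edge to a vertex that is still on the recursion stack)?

DFS from sched (visiting neighbors in alphabetical order); mark gray on enter, black on exit:
sched gray
  codegen gray
    cfg gray
      opt gray
        ui gray
        ui black
      opt black
      cfg→ui: ui black — skip
    cfg black
    io gray
      auth gray
        auth→sched: sched is gray → back edge
First back edge: auth → sched.

auth->sched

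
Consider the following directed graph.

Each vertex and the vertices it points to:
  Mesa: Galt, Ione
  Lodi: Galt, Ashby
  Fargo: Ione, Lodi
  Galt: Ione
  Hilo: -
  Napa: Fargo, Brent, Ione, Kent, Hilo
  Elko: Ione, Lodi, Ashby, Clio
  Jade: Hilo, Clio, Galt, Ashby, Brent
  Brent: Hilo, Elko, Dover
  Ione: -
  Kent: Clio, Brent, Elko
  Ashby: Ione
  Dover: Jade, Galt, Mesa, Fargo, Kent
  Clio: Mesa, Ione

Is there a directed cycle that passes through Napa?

No

Napa lies on a cycle iff there is a path from Napa back to itself.
Exploring from Napa, it never reaches itself; equivalently, its strongly connected component is a singleton.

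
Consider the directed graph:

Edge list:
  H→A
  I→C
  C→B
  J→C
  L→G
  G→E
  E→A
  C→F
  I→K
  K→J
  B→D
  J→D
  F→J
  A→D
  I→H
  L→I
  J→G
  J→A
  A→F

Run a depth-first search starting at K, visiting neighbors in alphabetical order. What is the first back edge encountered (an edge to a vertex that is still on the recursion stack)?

F->J

DFS from K (visiting neighbors in alphabetical order); mark gray on enter, black on exit:
K gray
  J gray
    A gray
      D gray
      D black
      F gray
        F→J: J is gray → back edge
First back edge: F → J.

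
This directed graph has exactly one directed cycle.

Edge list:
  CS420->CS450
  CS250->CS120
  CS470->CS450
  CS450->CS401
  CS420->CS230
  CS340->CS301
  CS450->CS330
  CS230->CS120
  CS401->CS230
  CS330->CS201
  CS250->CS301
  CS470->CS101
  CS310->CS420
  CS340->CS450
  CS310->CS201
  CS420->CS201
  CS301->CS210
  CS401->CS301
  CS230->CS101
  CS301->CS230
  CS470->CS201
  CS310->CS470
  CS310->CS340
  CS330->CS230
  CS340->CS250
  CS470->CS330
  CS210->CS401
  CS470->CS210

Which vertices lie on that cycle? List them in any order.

CS210, CS301, CS401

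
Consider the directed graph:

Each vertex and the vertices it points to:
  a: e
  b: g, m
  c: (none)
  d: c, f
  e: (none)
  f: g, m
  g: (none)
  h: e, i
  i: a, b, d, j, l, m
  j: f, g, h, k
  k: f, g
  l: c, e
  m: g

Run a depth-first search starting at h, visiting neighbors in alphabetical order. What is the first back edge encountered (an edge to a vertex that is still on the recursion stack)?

DFS from h (visiting neighbors in alphabetical order); mark gray on enter, black on exit:
h gray
  e gray
  e black
  i gray
    a gray
      a→e: e black — skip
    a black
    b gray
      g gray
      g black
      m gray
        m→g: g black — skip
      m black
    b black
    d gray
      c gray
      c black
      f gray
        f→g: g black — skip
        f→m: m black — skip
      f black
    d black
    j gray
      j→f: f black — skip
      j→g: g black — skip
      j→h: h is gray → back edge
First back edge: j → h.

j→h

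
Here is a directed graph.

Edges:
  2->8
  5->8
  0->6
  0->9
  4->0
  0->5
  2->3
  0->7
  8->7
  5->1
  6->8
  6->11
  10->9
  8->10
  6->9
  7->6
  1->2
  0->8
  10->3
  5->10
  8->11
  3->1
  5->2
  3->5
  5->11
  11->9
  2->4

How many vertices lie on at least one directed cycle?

10

A vertex is on a directed cycle iff it belongs to a strongly connected component of size ≥ 2 (or has a self-loop).
The vertices on cycles are {0, 1, 2, 3, 4, 5, 6, 7, 8, 10} — 10 in total.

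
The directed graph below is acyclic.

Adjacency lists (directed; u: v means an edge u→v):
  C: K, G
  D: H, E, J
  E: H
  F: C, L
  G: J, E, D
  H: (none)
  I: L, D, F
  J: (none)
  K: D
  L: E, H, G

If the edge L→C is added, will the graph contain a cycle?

No

Adding L→C creates a cycle iff C can already reach L.
Explore from C: no path reaches L. The graph stays acyclic.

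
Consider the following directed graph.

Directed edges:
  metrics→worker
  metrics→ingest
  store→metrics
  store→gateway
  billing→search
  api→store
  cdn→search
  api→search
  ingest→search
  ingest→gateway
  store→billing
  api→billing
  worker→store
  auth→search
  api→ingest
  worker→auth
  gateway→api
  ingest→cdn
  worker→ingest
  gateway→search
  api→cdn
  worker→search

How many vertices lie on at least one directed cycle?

6

A vertex is on a directed cycle iff it belongs to a strongly connected component of size ≥ 2 (or has a self-loop).
The vertices on cycles are {api, store, ingest, worker, gateway, metrics} — 6 in total.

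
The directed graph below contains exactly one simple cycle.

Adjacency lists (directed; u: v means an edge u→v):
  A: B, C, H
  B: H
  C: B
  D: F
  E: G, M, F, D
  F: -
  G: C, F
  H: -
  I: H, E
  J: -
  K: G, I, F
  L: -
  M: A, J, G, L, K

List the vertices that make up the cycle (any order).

E, I, K, M

DFS with gray/black marking from E:
E gray
  G gray
    C gray
      B gray
        H gray
        H black
      B black
    C black
    F gray
    F black
  G black
  M gray
    A gray
      A→B: B black — skip
      A→C: C black — skip
      A→H: H black — skip
    A black
    J gray
    J black
    M→G: G black — skip
    L gray
    L black
    K gray
      K→G: G black — skip
      I gray
        I→H: H black — skip
        I→E: E is gray → back edge
Back edge closes the cycle E → M → K → I → E; its vertices are {E, I, K, M}.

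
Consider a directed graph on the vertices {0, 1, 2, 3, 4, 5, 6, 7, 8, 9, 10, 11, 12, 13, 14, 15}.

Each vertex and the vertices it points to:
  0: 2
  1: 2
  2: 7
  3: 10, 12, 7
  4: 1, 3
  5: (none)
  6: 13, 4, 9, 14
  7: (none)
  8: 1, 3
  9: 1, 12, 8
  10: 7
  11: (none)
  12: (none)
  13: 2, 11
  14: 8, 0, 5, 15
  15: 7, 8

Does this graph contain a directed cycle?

No

DFS with white/gray/black marking, starting from 10:
10 gray
  7 gray
  7 black
10 black
0 gray
  2 gray
    2→7: 7 black — skip
  2 black
0 black
1 gray
  1→2: 2 black — skip
1 black
3 gray
  3→10: 10 black — skip
  12 gray
  12 black
  3→7: 7 black — skip
3 black
4 gray
  4→1: 1 black — skip
  4→3: 3 black — skip
4 black
5 gray
5 black
6 gray
  13 gray
    13→2: 2 black — skip
    11 gray
    11 black
  13 black
  6→4: 4 black — skip
  9 gray
    9→1: 1 black — skip
    9→12: 12 black — skip
    8 gray
      8→1: 1 black — skip
      8→3: 3 black — skip
    8 black
  9 black
  14 gray
    14→8: 8 black — skip
    14→0: 0 black — skip
    14→5: 5 black — skip
    15 gray
      15→7: 7 black — skip
      15→8: 8 black — skip
    15 black
  14 black
6 black
Every edge goes to a white or black vertex — no back edge, so the graph is acyclic.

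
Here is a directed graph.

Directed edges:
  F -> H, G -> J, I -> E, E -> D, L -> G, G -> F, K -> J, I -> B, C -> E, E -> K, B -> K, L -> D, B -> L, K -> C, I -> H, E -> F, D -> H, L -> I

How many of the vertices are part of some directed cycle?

6

A vertex is on a directed cycle iff it belongs to a strongly connected component of size ≥ 2 (or has a self-loop).
The vertices on cycles are {B, C, E, I, K, L} — 6 in total.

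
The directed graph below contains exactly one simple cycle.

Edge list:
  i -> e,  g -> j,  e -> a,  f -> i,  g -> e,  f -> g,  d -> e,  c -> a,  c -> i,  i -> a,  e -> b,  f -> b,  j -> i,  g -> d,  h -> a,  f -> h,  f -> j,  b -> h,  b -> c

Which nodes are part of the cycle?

b, c, e, i

DFS with gray/black marking from b:
b gray
  h gray
    a gray
    a black
  h black
  c gray
    c→a: a black — skip
    i gray
      i→a: a black — skip
      e gray
        e→a: a black — skip
        e→b: b is gray → back edge
Back edge closes the cycle b → c → i → e → b; its vertices are {b, c, e, i}.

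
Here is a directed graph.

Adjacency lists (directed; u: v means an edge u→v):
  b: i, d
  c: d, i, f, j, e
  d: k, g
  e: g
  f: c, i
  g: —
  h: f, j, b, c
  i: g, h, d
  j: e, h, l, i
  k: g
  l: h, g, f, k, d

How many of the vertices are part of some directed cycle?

7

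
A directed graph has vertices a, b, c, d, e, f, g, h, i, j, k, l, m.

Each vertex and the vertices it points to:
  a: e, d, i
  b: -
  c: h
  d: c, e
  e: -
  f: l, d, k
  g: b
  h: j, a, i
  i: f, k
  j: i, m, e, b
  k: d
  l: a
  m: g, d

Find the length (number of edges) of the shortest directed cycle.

4

For each vertex v, BFS finds the shortest path from v back to v.
The shortest such closed walk is h → a → d → c → h, length 4.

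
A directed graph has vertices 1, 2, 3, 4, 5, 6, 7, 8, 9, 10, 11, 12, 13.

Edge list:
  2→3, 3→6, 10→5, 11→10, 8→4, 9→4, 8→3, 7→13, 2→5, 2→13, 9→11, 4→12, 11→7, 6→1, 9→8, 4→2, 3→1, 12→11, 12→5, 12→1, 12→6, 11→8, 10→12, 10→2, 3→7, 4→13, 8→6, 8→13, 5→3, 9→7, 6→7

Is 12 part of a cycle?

Yes

12 is on a cycle iff 12 can reach itself via ≥1 edge.
12 → 11 → 10 → 12 — yes.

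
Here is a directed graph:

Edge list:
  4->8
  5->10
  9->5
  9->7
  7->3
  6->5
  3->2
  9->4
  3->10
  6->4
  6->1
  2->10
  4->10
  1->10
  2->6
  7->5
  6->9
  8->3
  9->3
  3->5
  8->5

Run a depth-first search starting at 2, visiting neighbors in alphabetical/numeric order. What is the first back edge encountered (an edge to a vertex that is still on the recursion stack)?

3->2

DFS from 2 (visiting neighbors in alphabetical/numeric order); mark gray on enter, black on exit:
2 gray
  6 gray
    1 gray
      10 gray
      10 black
    1 black
    4 gray
      8 gray
        3 gray
          3→2: 2 is gray → back edge
First back edge: 3 → 2.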